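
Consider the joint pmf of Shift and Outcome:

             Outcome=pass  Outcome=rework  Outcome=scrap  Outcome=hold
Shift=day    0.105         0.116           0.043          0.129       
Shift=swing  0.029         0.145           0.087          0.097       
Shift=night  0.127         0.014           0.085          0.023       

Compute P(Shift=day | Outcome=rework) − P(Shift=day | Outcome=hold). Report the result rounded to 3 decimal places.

P(Outcome=rework) = 0.116 + 0.145 + 0.014 = 0.275; P(Shift=day | Outcome=rework) = 0.116/0.275 = 0.4218.
P(Outcome=hold) = 0.129 + 0.097 + 0.023 = 0.249; P(Shift=day | Outcome=hold) = 0.129/0.249 = 0.5181.
Difference = -0.096.

-0.096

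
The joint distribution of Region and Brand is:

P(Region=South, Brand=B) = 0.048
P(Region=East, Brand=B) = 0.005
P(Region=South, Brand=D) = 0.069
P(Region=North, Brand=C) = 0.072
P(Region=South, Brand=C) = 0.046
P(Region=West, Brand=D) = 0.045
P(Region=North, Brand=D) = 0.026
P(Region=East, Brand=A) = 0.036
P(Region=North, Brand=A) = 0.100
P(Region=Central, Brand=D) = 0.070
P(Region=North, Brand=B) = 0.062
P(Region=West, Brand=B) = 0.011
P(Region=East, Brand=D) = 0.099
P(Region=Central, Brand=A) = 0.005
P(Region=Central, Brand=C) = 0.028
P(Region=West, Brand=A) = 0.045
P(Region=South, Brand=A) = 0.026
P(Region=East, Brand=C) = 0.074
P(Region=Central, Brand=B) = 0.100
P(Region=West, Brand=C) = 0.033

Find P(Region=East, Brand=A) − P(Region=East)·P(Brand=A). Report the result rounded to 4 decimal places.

P(Region=East) = 0.036 + 0.005 + 0.074 + 0.099 = 0.214.
P(Brand=A) = 0.100 + 0.026 + 0.036 + 0.045 + 0.005 = 0.212.
P(Region=East, Brand=A) − P(Region=East)P(Brand=A) = 0.036 − 0.214×0.212 = -0.0094.

-0.0094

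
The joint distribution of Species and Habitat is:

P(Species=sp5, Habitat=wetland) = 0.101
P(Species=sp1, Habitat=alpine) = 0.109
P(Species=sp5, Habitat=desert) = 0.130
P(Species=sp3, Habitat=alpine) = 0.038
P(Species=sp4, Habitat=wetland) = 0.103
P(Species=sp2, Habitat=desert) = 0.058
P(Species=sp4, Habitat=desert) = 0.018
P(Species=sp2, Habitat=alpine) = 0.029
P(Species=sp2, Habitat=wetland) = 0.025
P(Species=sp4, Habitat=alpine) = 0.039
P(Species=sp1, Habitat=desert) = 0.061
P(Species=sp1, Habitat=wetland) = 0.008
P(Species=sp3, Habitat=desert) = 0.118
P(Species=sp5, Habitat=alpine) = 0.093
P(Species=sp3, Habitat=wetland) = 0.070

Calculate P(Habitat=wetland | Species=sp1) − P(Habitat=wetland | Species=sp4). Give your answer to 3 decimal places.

P(Species=sp1) = 0.008 + 0.061 + 0.109 = 0.178; P(Habitat=wetland | Species=sp1) = 0.008/0.178 = 0.0449.
P(Species=sp4) = 0.103 + 0.018 + 0.039 = 0.160; P(Habitat=wetland | Species=sp4) = 0.103/0.160 = 0.6438.
Difference = -0.599.

-0.599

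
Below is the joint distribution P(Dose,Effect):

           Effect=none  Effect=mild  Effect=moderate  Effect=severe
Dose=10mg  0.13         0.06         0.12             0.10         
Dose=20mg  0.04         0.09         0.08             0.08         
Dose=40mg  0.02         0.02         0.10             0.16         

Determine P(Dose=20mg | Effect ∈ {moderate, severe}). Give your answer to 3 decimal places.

P(Effect=moderate) = 0.12 + 0.08 + 0.10 = 0.30.
P(Effect=severe) = 0.10 + 0.08 + 0.16 = 0.34.
P(Effect ∈ {moderate, severe}) = 0.30 + 0.34 = 0.64; P(Dose=20mg, Effect ∈ {moderate, severe}) = 0.08 + 0.08 = 0.16.
P(Dose=20mg | Effect ∈ {moderate, severe}) = 0.16/0.64 = 0.250.

0.250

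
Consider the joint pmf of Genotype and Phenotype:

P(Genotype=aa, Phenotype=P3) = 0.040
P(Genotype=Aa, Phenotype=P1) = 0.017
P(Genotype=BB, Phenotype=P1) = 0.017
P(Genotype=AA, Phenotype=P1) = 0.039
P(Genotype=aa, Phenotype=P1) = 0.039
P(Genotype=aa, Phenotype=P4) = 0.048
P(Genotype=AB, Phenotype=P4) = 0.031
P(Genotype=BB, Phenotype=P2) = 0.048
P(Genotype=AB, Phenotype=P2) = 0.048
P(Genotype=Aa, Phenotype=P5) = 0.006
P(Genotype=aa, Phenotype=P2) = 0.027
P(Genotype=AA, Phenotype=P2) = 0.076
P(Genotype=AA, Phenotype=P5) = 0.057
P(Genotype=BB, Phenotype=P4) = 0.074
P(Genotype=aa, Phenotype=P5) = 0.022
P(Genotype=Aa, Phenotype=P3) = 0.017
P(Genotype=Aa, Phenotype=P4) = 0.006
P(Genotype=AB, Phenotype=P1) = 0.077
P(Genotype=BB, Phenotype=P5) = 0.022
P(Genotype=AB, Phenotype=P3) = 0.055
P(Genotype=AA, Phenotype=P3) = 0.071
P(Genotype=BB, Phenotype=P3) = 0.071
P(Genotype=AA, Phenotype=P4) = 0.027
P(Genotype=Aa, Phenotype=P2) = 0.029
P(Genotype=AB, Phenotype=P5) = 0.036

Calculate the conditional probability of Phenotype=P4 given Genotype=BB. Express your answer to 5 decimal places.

P(Genotype=BB) = 0.017 + 0.048 + 0.071 + 0.074 + 0.022 = 0.232.
P(Phenotype=P4 | Genotype=BB) = 0.074/0.232 = 0.31897.

0.31897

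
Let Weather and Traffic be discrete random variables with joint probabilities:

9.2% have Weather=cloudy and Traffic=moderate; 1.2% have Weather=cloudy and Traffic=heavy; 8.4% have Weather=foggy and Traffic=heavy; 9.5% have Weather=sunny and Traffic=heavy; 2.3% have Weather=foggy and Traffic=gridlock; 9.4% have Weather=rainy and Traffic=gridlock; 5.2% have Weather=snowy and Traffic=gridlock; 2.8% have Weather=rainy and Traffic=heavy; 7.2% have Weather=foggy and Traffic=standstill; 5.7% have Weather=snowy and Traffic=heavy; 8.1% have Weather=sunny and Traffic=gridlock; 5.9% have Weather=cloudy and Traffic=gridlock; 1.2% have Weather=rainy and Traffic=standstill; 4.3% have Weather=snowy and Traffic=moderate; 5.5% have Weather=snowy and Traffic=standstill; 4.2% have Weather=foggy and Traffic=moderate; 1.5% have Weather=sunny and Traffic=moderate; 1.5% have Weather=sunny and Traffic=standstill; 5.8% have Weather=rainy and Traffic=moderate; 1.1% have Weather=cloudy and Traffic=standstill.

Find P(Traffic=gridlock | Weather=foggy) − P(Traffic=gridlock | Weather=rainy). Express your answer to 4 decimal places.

-0.3855

P(Weather=foggy) = 0.042 + 0.084 + 0.023 + 0.072 = 0.221; P(Traffic=gridlock | Weather=foggy) = 0.023/0.221 = 0.10407.
P(Weather=rainy) = 0.058 + 0.028 + 0.094 + 0.012 = 0.192; P(Traffic=gridlock | Weather=rainy) = 0.094/0.192 = 0.48958.
Difference = -0.3855.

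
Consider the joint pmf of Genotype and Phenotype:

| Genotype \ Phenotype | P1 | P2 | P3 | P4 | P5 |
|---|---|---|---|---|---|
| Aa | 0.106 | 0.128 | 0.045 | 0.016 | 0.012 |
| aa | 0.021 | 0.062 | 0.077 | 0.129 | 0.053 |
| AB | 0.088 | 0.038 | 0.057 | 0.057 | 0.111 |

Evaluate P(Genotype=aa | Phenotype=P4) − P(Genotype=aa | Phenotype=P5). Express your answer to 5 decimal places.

P(Phenotype=P4) = 0.016 + 0.129 + 0.057 = 0.202; P(Genotype=aa | Phenotype=P4) = 0.129/0.202 = 0.638614.
P(Phenotype=P5) = 0.012 + 0.053 + 0.111 = 0.176; P(Genotype=aa | Phenotype=P5) = 0.053/0.176 = 0.301136.
Difference = 0.33748.

0.33748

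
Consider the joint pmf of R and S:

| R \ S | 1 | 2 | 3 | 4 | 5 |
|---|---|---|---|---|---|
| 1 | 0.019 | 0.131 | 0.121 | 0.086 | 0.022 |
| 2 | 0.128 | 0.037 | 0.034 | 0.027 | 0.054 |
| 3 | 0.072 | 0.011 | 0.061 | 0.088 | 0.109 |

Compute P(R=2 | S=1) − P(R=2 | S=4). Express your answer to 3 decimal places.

0.450

P(S=1) = 0.019 + 0.128 + 0.072 = 0.219; P(R=2 | S=1) = 0.128/0.219 = 0.5845.
P(S=4) = 0.086 + 0.027 + 0.088 = 0.201; P(R=2 | S=4) = 0.027/0.201 = 0.1343.
Difference = 0.450.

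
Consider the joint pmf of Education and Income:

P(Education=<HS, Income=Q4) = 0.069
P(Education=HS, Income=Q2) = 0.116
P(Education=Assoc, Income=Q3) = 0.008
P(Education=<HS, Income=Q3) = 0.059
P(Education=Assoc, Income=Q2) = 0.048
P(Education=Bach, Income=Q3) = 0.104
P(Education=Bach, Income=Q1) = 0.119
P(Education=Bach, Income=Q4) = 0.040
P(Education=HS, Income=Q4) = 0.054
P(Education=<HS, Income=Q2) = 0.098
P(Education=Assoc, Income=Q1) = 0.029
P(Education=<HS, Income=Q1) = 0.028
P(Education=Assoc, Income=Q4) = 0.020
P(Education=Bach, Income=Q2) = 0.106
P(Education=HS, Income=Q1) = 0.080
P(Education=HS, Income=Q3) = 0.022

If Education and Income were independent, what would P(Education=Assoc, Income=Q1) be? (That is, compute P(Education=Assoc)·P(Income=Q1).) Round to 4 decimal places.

P(Education=Assoc) = 0.029 + 0.048 + 0.008 + 0.020 = 0.105.
P(Income=Q1) = 0.028 + 0.080 + 0.029 + 0.119 = 0.256.
Product: 0.105 × 0.256 = 0.0269.

0.0269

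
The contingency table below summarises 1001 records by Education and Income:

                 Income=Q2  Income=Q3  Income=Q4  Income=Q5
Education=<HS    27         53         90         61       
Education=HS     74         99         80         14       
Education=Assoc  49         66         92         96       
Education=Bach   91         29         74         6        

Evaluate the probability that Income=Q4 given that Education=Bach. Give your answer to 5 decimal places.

0.37000

Total with Education=Bach: 91 + 29 + 74 + 6 = 200.
P(Income=Q4 | Education=Bach) = 74/200 = 0.37000.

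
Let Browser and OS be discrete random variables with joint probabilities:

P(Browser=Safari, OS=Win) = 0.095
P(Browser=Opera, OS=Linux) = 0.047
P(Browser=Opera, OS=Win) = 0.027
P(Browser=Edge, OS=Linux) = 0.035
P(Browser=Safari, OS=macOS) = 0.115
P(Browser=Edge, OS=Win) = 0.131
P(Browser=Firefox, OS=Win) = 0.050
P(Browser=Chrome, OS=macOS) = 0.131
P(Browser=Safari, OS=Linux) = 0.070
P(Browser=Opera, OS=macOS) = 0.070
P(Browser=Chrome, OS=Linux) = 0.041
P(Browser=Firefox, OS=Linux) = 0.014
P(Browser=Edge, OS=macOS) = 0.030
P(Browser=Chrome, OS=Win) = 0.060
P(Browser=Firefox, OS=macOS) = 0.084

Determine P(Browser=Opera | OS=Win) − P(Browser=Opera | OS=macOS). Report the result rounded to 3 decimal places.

P(OS=Win) = 0.060 + 0.050 + 0.095 + 0.131 + 0.027 = 0.363; P(Browser=Opera | OS=Win) = 0.027/0.363 = 0.0744.
P(OS=macOS) = 0.131 + 0.084 + 0.115 + 0.030 + 0.070 = 0.430; P(Browser=Opera | OS=macOS) = 0.070/0.430 = 0.1628.
Difference = -0.088.

-0.088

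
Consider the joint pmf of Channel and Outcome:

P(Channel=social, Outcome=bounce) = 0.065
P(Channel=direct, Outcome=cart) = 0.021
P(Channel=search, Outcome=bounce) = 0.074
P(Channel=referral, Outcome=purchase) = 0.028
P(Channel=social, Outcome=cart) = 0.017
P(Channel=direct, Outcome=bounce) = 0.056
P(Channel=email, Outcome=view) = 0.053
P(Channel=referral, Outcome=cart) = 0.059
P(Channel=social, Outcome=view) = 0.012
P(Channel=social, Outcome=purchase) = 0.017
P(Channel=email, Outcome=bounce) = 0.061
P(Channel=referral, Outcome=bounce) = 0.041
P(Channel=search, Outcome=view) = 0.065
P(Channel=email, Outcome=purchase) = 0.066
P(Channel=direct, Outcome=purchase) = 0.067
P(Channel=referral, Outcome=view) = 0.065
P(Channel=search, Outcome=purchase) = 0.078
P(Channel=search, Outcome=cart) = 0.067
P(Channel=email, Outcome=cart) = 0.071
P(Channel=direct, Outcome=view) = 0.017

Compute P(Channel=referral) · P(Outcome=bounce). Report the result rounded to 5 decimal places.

P(Channel=referral) = 0.041 + 0.065 + 0.059 + 0.028 = 0.193.
P(Outcome=bounce) = 0.061 + 0.074 + 0.065 + 0.056 + 0.041 = 0.297.
Product: 0.193 × 0.297 = 0.05732.

0.05732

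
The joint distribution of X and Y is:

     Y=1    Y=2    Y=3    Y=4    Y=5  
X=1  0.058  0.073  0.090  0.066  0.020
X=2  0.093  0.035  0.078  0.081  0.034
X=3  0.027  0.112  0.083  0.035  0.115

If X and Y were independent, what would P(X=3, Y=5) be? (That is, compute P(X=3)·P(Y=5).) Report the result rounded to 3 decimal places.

0.063

P(X=3) = 0.027 + 0.112 + 0.083 + 0.035 + 0.115 = 0.372.
P(Y=5) = 0.020 + 0.034 + 0.115 = 0.169.
Product: 0.372 × 0.169 = 0.063.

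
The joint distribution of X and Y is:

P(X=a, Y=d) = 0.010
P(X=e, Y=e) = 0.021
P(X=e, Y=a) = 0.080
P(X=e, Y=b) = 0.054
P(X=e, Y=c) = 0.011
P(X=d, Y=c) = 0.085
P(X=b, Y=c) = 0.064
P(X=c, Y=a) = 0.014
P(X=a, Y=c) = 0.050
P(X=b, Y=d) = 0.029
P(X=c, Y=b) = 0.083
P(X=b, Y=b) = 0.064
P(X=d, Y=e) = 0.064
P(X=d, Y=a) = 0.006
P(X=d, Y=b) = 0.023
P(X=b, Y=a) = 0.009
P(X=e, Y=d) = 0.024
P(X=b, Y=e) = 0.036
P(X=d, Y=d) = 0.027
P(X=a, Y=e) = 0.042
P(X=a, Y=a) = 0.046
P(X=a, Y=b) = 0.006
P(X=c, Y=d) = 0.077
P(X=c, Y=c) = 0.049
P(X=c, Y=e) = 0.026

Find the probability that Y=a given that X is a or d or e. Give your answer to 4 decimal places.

P(X=a) = 0.046 + 0.006 + 0.050 + 0.010 + 0.042 = 0.154.
P(X=d) = 0.006 + 0.023 + 0.085 + 0.027 + 0.064 = 0.205.
P(X=e) = 0.080 + 0.054 + 0.011 + 0.024 + 0.021 = 0.190.
P(X ∈ {a, d, e}) = 0.154 + 0.205 + 0.190 = 0.549; P(Y=a, X ∈ {a, d, e}) = 0.046 + 0.006 + 0.080 = 0.132.
P(Y=a | X ∈ {a, d, e}) = 0.132/0.549 = 0.2404.

0.2404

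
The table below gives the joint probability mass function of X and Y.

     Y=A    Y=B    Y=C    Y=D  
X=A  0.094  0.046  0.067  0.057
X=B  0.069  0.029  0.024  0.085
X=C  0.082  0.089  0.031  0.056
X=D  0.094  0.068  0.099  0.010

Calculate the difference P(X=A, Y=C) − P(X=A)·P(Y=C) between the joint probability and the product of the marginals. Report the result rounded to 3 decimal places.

0.009

P(X=A) = 0.094 + 0.046 + 0.067 + 0.057 = 0.264.
P(Y=C) = 0.067 + 0.024 + 0.031 + 0.099 = 0.221.
P(X=A, Y=C) − P(X=A)P(Y=C) = 0.067 − 0.264×0.221 = 0.009.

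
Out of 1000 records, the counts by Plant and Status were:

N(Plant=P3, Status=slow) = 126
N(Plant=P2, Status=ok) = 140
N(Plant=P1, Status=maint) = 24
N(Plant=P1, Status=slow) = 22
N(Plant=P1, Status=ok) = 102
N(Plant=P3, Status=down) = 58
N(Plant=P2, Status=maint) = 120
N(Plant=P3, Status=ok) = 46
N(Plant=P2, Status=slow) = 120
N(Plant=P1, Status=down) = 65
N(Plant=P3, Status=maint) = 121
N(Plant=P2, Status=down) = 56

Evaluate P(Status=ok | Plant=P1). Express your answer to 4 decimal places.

Total with Plant=P1: 102 + 22 + 65 + 24 = 213.
P(Status=ok | Plant=P1) = 102/213 = 0.4789.

0.4789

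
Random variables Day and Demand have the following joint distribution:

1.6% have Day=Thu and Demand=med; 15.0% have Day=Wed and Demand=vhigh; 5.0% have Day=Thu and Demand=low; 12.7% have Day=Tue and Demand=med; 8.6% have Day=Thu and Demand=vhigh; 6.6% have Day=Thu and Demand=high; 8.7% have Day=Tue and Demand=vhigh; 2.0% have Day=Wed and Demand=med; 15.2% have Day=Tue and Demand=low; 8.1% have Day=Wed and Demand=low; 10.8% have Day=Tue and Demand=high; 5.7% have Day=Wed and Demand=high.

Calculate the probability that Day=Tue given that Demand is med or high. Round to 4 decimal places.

0.5964

P(Demand=med) = 0.127 + 0.020 + 0.016 = 0.163.
P(Demand=high) = 0.108 + 0.057 + 0.066 = 0.231.
P(Demand ∈ {med, high}) = 0.163 + 0.231 = 0.394; P(Day=Tue, Demand ∈ {med, high}) = 0.127 + 0.108 = 0.235.
P(Day=Tue | Demand ∈ {med, high}) = 0.235/0.394 = 0.5964.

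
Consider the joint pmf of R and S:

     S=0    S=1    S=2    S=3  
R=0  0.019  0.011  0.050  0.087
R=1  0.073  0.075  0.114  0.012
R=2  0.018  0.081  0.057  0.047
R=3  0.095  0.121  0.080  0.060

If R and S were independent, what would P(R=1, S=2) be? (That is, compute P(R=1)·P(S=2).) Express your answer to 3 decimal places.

P(R=1) = 0.073 + 0.075 + 0.114 + 0.012 = 0.274.
P(S=2) = 0.050 + 0.114 + 0.057 + 0.080 = 0.301.
Product: 0.274 × 0.301 = 0.082.

0.082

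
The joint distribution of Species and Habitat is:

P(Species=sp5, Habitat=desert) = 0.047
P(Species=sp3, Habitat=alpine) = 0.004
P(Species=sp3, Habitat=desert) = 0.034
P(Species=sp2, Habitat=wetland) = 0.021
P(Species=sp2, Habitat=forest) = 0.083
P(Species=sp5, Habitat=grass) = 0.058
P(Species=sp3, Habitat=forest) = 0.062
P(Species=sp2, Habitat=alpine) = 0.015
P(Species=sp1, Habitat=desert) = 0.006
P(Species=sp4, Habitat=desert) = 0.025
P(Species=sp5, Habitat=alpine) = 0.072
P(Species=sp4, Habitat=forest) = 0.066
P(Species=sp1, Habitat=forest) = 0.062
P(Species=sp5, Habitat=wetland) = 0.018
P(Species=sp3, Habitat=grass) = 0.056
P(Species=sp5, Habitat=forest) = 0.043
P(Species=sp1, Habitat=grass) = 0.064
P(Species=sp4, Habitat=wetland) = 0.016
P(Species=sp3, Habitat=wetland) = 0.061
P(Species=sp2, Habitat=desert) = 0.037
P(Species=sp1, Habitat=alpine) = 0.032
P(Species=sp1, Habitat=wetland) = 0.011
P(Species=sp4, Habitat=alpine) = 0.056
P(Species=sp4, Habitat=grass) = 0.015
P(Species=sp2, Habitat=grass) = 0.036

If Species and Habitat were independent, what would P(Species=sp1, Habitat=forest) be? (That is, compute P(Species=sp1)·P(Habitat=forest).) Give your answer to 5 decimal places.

P(Species=sp1) = 0.062 + 0.064 + 0.011 + 0.006 + 0.032 = 0.175.
P(Habitat=forest) = 0.062 + 0.083 + 0.062 + 0.066 + 0.043 = 0.316.
Product: 0.175 × 0.316 = 0.05530.

0.05530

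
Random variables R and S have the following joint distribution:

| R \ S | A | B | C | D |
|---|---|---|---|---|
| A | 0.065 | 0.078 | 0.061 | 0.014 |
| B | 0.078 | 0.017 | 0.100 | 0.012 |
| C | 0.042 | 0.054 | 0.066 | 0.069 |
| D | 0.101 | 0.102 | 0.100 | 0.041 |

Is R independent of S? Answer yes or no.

no

P(R=C) = 0.231 and P(S=D) = 0.136, so their product is 0.03142, but P(R=C, S=D) = 0.069. Since these differ, R and S are not independent.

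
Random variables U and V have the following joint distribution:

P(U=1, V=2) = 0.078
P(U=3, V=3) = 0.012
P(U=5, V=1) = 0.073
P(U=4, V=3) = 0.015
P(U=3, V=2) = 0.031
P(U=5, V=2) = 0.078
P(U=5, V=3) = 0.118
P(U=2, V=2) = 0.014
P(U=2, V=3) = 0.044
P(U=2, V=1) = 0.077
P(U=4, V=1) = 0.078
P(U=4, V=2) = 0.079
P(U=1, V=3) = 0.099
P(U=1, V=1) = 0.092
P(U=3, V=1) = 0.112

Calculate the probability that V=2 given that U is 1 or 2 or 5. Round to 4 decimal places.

0.2526

P(U=1) = 0.092 + 0.078 + 0.099 = 0.269.
P(U=2) = 0.077 + 0.014 + 0.044 = 0.135.
P(U=5) = 0.073 + 0.078 + 0.118 = 0.269.
P(U ∈ {1, 2, 5}) = 0.269 + 0.135 + 0.269 = 0.673; P(V=2, U ∈ {1, 2, 5}) = 0.078 + 0.014 + 0.078 = 0.170.
P(V=2 | U ∈ {1, 2, 5}) = 0.170/0.673 = 0.2526.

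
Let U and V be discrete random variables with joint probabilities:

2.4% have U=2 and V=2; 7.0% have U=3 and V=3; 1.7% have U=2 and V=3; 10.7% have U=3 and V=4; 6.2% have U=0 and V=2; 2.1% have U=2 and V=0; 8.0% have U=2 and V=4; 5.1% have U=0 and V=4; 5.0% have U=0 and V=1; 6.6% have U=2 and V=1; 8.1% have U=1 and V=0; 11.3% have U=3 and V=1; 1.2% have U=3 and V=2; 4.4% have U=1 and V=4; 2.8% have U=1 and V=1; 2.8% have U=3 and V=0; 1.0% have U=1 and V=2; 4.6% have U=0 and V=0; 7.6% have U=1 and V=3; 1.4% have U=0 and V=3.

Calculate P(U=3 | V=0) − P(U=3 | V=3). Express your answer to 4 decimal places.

-0.2364

P(V=0) = 0.046 + 0.081 + 0.021 + 0.028 = 0.176; P(U=3 | V=0) = 0.028/0.176 = 0.15909.
P(V=3) = 0.014 + 0.076 + 0.017 + 0.070 = 0.177; P(U=3 | V=3) = 0.070/0.177 = 0.39548.
Difference = -0.2364.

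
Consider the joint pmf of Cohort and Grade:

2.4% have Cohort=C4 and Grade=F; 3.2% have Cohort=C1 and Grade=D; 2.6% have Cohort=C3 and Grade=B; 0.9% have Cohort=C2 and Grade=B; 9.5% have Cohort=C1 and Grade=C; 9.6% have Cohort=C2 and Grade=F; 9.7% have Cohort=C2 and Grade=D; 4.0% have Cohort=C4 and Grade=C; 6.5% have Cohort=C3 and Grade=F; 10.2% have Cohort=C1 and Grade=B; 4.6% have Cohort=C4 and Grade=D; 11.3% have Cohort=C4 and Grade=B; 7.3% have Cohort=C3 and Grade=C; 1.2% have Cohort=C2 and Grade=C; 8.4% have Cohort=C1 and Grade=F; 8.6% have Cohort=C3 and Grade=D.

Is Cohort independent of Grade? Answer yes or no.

P(Cohort=C4) = 0.223 and P(Grade=B) = 0.250, so their product is 0.05575, but P(Cohort=C4, Grade=B) = 0.113. Since these differ, Cohort and Grade are not independent.

no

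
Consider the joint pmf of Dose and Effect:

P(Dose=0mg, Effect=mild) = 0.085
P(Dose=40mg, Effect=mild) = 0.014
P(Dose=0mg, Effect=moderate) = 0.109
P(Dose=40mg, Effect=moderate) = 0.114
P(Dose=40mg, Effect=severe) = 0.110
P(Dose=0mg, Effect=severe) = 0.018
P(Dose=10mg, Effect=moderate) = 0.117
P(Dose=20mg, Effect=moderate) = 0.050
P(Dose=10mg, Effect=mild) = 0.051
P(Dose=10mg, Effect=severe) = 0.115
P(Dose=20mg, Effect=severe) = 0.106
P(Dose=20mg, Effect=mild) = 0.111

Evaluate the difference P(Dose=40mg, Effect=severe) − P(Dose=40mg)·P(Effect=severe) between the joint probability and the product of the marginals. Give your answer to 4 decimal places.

P(Dose=40mg) = 0.014 + 0.114 + 0.110 = 0.238.
P(Effect=severe) = 0.018 + 0.115 + 0.106 + 0.110 = 0.349.
P(Dose=40mg, Effect=severe) − P(Dose=40mg)P(Effect=severe) = 0.110 − 0.238×0.349 = 0.0269.

0.0269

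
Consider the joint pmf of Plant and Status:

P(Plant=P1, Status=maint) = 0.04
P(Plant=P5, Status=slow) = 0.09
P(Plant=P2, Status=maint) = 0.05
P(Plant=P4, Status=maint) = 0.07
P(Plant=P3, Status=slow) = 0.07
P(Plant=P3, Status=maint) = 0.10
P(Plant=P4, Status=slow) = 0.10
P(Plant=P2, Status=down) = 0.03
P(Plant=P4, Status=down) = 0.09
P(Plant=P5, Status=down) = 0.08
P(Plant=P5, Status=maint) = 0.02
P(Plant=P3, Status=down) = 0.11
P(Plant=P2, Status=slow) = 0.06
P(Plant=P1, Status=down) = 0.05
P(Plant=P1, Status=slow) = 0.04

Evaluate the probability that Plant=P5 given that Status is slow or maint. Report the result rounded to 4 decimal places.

P(Status=slow) = 0.04 + 0.06 + 0.07 + 0.10 + 0.09 = 0.36.
P(Status=maint) = 0.04 + 0.05 + 0.10 + 0.07 + 0.02 = 0.28.
P(Status ∈ {slow, maint}) = 0.36 + 0.28 = 0.64; P(Plant=P5, Status ∈ {slow, maint}) = 0.09 + 0.02 = 0.11.
P(Plant=P5 | Status ∈ {slow, maint}) = 0.11/0.64 = 0.1719.

0.1719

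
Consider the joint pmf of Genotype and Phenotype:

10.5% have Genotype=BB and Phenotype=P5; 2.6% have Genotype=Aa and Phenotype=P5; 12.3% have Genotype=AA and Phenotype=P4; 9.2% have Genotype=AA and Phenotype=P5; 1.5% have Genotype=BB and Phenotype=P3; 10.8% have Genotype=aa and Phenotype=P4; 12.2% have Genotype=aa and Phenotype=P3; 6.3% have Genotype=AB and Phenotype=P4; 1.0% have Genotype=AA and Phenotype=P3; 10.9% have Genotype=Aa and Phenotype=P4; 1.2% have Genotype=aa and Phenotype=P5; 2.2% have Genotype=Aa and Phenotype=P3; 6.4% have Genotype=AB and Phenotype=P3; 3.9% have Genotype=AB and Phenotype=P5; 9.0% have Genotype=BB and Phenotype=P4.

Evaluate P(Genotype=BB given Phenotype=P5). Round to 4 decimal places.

0.3832

P(Phenotype=P5) = 0.092 + 0.026 + 0.012 + 0.039 + 0.105 = 0.274.
P(Genotype=BB | Phenotype=P5) = 0.105/0.274 = 0.3832.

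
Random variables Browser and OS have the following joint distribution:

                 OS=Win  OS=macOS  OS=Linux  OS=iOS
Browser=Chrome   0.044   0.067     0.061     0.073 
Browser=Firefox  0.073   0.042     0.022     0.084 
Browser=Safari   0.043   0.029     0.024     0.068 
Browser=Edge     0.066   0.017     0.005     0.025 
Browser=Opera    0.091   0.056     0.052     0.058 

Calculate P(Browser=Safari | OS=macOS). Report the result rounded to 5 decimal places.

0.13744

P(OS=macOS) = 0.067 + 0.042 + 0.029 + 0.017 + 0.056 = 0.211.
P(Browser=Safari | OS=macOS) = 0.029/0.211 = 0.13744.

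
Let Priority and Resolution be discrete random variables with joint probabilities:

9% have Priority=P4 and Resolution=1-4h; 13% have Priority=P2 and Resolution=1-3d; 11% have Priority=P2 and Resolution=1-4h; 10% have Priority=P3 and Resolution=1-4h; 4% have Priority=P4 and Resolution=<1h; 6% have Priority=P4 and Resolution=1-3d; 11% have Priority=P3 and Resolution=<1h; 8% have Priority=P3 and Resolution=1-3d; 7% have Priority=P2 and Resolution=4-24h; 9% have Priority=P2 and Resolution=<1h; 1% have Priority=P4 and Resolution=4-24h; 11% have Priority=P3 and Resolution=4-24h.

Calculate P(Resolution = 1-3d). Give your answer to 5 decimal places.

P(Resolution=1-3d) = 0.13 + 0.08 + 0.06 = 0.27.

0.27000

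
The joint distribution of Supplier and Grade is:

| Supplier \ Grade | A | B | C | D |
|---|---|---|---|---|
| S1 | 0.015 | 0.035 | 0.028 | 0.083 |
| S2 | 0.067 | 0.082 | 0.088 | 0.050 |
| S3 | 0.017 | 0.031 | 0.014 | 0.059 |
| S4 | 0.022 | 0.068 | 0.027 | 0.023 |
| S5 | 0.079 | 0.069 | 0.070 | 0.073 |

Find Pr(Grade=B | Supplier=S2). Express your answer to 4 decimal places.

0.2857

P(Supplier=S2) = 0.067 + 0.082 + 0.088 + 0.050 = 0.287.
P(Grade=B | Supplier=S2) = 0.082/0.287 = 0.2857.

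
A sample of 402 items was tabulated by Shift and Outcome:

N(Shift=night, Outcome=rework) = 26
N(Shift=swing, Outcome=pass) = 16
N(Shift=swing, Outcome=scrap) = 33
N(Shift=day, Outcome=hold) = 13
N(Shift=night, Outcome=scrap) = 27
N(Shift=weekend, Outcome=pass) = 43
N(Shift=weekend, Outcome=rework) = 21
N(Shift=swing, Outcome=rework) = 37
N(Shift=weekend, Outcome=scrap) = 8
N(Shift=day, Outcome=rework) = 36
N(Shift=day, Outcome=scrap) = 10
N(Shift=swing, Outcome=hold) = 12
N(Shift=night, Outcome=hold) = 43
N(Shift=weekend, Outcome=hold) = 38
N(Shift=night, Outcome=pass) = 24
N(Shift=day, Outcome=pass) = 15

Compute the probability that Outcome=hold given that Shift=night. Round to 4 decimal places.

Total with Shift=night: 24 + 26 + 27 + 43 = 120.
P(Outcome=hold | Shift=night) = 43/120 = 0.3583.

0.3583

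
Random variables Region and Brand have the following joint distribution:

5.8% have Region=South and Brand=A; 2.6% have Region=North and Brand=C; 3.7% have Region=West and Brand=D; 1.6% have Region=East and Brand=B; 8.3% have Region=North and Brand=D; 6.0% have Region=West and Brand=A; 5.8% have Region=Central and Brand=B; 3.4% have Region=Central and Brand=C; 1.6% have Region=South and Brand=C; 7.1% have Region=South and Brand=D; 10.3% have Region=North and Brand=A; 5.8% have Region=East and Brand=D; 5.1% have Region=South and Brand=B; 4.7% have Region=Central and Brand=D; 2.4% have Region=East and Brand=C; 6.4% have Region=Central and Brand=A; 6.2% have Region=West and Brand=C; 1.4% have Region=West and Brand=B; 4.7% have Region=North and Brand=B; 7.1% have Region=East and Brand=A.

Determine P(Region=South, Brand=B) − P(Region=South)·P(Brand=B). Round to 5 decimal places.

P(Region=South) = 0.058 + 0.051 + 0.016 + 0.071 = 0.196.
P(Brand=B) = 0.047 + 0.051 + 0.016 + 0.014 + 0.058 = 0.186.
P(Region=South, Brand=B) − P(Region=South)P(Brand=B) = 0.051 − 0.196×0.186 = 0.01454.

0.01454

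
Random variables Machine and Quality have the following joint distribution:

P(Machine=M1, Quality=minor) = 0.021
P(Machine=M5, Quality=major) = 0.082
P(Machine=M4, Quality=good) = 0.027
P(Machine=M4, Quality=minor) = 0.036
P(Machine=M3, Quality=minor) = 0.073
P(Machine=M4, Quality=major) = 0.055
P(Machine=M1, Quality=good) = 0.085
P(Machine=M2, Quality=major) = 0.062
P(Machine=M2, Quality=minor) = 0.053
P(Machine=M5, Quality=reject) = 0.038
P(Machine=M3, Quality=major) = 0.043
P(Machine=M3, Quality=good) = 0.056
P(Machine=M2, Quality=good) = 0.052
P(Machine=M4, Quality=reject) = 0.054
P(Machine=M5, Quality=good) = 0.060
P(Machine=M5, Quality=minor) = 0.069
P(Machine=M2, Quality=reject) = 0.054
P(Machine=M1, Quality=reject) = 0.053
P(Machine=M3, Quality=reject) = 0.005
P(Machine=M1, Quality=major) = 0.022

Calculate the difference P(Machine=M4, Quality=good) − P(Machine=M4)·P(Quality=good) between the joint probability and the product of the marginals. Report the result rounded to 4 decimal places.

P(Machine=M4) = 0.027 + 0.036 + 0.055 + 0.054 = 0.172.
P(Quality=good) = 0.085 + 0.052 + 0.056 + 0.027 + 0.060 = 0.280.
P(Machine=M4, Quality=good) − P(Machine=M4)P(Quality=good) = 0.027 − 0.172×0.280 = -0.0212.

-0.0212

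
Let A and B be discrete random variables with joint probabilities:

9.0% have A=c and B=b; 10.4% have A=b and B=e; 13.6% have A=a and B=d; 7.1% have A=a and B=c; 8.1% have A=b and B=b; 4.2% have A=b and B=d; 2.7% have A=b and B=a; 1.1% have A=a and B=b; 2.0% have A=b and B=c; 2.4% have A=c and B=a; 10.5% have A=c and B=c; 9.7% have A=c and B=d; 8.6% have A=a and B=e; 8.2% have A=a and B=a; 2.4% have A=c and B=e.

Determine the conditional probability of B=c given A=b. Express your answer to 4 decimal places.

P(A=b) = 0.027 + 0.081 + 0.020 + 0.042 + 0.104 = 0.274.
P(B=c | A=b) = 0.020/0.274 = 0.0730.

0.0730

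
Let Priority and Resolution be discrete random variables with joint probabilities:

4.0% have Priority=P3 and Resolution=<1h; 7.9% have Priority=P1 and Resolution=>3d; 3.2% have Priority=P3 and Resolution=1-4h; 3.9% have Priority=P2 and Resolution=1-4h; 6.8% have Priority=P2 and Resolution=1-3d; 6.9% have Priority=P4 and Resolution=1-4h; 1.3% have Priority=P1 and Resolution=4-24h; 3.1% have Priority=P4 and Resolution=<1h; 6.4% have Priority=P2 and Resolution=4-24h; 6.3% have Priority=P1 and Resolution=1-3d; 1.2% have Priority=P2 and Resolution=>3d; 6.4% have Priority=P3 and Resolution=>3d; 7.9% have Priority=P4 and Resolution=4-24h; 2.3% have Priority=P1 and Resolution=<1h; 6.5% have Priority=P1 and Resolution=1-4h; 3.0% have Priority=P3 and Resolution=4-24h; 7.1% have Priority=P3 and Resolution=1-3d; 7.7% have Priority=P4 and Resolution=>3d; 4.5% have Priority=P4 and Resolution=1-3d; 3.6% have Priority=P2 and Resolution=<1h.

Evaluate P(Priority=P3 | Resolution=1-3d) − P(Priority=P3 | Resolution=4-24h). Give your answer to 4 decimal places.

0.1262

P(Resolution=1-3d) = 0.063 + 0.068 + 0.071 + 0.045 = 0.247; P(Priority=P3 | Resolution=1-3d) = 0.071/0.247 = 0.28745.
P(Resolution=4-24h) = 0.013 + 0.064 + 0.030 + 0.079 = 0.186; P(Priority=P3 | Resolution=4-24h) = 0.030/0.186 = 0.16129.
Difference = 0.1262.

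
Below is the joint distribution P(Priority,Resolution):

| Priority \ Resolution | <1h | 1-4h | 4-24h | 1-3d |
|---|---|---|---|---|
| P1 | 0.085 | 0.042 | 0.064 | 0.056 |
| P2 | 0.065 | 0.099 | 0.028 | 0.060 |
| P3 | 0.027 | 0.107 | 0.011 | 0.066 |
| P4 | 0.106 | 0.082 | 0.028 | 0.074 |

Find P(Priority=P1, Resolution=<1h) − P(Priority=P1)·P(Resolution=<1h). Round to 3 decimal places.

P(Priority=P1) = 0.085 + 0.042 + 0.064 + 0.056 = 0.247.
P(Resolution=<1h) = 0.085 + 0.065 + 0.027 + 0.106 = 0.283.
P(Priority=P1, Resolution=<1h) − P(Priority=P1)P(Resolution=<1h) = 0.085 − 0.247×0.283 = 0.015.

0.015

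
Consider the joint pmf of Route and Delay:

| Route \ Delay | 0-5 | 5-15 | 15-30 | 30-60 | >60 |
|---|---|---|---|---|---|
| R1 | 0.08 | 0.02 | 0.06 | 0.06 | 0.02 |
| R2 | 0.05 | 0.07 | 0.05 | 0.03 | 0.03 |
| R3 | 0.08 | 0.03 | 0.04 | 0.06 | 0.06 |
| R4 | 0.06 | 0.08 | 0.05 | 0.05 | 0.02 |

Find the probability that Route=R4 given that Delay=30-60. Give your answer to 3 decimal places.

0.250

P(Delay=30-60) = 0.06 + 0.03 + 0.06 + 0.05 = 0.20.
P(Route=R4 | Delay=30-60) = 0.05/0.20 = 0.250.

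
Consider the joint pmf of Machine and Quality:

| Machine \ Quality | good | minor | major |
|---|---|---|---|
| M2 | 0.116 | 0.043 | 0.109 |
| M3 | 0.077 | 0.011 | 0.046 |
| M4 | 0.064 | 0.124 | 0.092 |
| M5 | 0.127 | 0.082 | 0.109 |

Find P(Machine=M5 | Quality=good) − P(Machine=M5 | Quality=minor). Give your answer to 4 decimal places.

0.0153

P(Quality=good) = 0.116 + 0.077 + 0.064 + 0.127 = 0.384; P(Machine=M5 | Quality=good) = 0.127/0.384 = 0.33073.
P(Quality=minor) = 0.043 + 0.011 + 0.124 + 0.082 = 0.260; P(Machine=M5 | Quality=minor) = 0.082/0.260 = 0.31538.
Difference = 0.0153.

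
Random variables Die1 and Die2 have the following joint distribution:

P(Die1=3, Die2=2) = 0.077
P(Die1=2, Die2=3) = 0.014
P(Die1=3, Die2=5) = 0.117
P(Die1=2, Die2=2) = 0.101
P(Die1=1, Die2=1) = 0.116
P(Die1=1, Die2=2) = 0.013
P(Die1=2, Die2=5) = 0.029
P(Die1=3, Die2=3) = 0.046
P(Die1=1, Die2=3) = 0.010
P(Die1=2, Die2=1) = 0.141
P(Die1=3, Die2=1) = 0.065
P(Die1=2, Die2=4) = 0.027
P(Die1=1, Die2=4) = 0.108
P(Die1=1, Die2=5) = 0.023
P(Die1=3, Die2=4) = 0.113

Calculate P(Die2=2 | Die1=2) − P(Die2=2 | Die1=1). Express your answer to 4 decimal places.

P(Die1=2) = 0.141 + 0.101 + 0.014 + 0.027 + 0.029 = 0.312; P(Die2=2 | Die1=2) = 0.101/0.312 = 0.32372.
P(Die1=1) = 0.116 + 0.013 + 0.010 + 0.108 + 0.023 = 0.270; P(Die2=2 | Die1=1) = 0.013/0.270 = 0.04815.
Difference = 0.2756.

0.2756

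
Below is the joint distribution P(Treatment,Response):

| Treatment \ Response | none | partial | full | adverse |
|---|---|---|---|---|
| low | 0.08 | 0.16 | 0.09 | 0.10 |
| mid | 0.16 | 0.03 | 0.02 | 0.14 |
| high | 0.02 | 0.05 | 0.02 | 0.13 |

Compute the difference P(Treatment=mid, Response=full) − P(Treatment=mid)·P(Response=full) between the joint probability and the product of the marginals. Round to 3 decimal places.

P(Treatment=mid) = 0.16 + 0.03 + 0.02 + 0.14 = 0.35.
P(Response=full) = 0.09 + 0.02 + 0.02 = 0.13.
P(Treatment=mid, Response=full) − P(Treatment=mid)P(Response=full) = 0.02 − 0.35×0.13 = -0.026.

-0.026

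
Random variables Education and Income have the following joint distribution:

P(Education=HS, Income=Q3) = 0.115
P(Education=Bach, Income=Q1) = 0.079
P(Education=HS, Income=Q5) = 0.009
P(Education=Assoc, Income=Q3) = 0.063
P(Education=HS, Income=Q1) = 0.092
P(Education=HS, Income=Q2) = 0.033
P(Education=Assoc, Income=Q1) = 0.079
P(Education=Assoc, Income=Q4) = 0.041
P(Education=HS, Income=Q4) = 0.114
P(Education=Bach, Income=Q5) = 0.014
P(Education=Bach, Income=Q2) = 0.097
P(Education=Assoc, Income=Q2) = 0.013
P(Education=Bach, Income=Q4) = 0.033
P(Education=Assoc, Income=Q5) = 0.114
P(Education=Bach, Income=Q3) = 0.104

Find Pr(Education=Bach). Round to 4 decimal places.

0.3270

P(Education=Bach) = 0.079 + 0.097 + 0.104 + 0.033 + 0.014 = 0.327.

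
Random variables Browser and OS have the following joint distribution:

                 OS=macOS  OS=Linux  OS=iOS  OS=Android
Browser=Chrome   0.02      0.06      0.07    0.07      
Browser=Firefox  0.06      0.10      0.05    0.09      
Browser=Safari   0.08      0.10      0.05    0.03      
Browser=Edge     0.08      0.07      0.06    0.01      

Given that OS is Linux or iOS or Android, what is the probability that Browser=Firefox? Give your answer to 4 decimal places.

P(OS=Linux) = 0.06 + 0.10 + 0.10 + 0.07 = 0.33.
P(OS=iOS) = 0.07 + 0.05 + 0.05 + 0.06 = 0.23.
P(OS=Android) = 0.07 + 0.09 + 0.03 + 0.01 = 0.20.
P(OS ∈ {Linux, iOS, Android}) = 0.33 + 0.23 + 0.20 = 0.76; P(Browser=Firefox, OS ∈ {Linux, iOS, Android}) = 0.10 + 0.05 + 0.09 = 0.24.
P(Browser=Firefox | OS ∈ {Linux, iOS, Android}) = 0.24/0.76 = 0.3158.

0.3158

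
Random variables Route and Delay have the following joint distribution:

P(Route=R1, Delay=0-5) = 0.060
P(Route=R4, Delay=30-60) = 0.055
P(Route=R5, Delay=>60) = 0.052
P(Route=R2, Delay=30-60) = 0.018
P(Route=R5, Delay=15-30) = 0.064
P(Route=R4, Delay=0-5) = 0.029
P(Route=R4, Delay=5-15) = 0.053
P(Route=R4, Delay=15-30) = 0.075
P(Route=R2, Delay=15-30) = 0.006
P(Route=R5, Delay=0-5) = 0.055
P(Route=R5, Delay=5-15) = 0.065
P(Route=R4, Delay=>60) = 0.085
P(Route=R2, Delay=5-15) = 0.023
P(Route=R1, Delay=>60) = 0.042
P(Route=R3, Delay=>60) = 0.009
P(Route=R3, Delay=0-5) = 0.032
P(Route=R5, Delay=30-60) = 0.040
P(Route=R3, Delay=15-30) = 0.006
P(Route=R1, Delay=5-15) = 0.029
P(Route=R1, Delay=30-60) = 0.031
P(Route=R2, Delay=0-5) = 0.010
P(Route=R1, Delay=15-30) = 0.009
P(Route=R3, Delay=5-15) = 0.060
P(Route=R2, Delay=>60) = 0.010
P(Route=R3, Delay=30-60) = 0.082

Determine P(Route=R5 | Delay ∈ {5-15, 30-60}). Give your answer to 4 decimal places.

P(Delay=5-15) = 0.029 + 0.023 + 0.060 + 0.053 + 0.065 = 0.230.
P(Delay=30-60) = 0.031 + 0.018 + 0.082 + 0.055 + 0.040 = 0.226.
P(Delay ∈ {5-15, 30-60}) = 0.230 + 0.226 = 0.456; P(Route=R5, Delay ∈ {5-15, 30-60}) = 0.065 + 0.040 = 0.105.
P(Route=R5 | Delay ∈ {5-15, 30-60}) = 0.105/0.456 = 0.2303.

0.2303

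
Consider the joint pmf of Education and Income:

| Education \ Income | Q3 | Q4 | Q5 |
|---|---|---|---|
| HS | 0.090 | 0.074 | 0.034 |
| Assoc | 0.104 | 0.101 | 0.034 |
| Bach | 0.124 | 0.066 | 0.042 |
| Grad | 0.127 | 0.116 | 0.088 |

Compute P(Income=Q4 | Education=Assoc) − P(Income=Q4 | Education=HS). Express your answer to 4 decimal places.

P(Education=Assoc) = 0.104 + 0.101 + 0.034 = 0.239; P(Income=Q4 | Education=Assoc) = 0.101/0.239 = 0.42259.
P(Education=HS) = 0.090 + 0.074 + 0.034 = 0.198; P(Income=Q4 | Education=HS) = 0.074/0.198 = 0.37374.
Difference = 0.0489.

0.0489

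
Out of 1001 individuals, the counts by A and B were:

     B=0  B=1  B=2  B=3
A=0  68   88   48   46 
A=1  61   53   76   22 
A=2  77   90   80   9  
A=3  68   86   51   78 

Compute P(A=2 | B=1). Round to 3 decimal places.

Total with B=1: 88 + 53 + 90 + 86 = 317.
P(A=2 | B=1) = 90/317 = 0.284.

0.284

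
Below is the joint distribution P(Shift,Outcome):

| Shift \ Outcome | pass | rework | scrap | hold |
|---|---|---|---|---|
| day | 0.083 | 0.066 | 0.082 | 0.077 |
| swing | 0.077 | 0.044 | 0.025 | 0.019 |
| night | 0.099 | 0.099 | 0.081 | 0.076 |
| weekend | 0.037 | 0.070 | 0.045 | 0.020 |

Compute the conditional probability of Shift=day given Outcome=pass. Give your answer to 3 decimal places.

0.280

P(Outcome=pass) = 0.083 + 0.077 + 0.099 + 0.037 = 0.296.
P(Shift=day | Outcome=pass) = 0.083/0.296 = 0.280.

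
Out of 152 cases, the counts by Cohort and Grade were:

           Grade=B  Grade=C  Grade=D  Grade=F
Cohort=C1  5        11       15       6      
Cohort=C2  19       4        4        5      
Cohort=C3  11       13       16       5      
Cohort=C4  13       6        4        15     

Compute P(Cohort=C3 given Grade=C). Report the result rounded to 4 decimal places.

0.3824

Total with Grade=C: 11 + 4 + 13 + 6 = 34.
P(Cohort=C3 | Grade=C) = 13/34 = 0.3824.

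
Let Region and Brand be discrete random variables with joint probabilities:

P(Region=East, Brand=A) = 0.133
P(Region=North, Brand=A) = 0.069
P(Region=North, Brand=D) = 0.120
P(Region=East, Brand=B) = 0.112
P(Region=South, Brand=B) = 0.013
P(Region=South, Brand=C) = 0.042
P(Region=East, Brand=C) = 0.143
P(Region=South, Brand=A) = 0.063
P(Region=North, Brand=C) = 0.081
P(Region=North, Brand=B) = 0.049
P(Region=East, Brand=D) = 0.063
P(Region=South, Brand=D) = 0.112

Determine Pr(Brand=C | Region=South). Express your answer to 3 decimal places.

0.183

P(Region=South) = 0.063 + 0.013 + 0.042 + 0.112 = 0.230.
P(Brand=C | Region=South) = 0.042/0.230 = 0.183.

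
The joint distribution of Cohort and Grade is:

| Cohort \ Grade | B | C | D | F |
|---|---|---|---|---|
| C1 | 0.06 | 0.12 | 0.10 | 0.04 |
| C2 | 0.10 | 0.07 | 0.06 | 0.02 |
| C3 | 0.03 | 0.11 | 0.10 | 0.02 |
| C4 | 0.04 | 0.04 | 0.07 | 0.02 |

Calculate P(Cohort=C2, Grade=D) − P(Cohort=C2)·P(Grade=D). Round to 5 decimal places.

-0.02250

P(Cohort=C2) = 0.10 + 0.07 + 0.06 + 0.02 = 0.25.
P(Grade=D) = 0.10 + 0.06 + 0.10 + 0.07 = 0.33.
P(Cohort=C2, Grade=D) − P(Cohort=C2)P(Grade=D) = 0.06 − 0.25×0.33 = -0.02250.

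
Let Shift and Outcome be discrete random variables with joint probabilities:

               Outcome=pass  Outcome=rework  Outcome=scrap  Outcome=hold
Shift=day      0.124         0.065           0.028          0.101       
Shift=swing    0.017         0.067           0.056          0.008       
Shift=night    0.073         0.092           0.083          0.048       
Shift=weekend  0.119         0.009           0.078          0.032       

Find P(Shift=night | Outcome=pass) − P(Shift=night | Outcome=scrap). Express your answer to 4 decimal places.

-0.1196

P(Outcome=pass) = 0.124 + 0.017 + 0.073 + 0.119 = 0.333; P(Shift=night | Outcome=pass) = 0.073/0.333 = 0.21922.
P(Outcome=scrap) = 0.028 + 0.056 + 0.083 + 0.078 = 0.245; P(Shift=night | Outcome=scrap) = 0.083/0.245 = 0.33878.
Difference = -0.1196.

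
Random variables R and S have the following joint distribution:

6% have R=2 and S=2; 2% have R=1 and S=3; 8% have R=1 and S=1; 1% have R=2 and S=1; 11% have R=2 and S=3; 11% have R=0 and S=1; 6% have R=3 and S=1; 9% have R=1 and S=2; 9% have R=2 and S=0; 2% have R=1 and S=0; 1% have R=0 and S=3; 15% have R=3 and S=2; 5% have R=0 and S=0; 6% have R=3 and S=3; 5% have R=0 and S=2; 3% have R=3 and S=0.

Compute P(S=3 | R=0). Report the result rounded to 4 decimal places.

P(R=0) = 0.05 + 0.11 + 0.05 + 0.01 = 0.22.
P(S=3 | R=0) = 0.01/0.22 = 0.0455.

0.0455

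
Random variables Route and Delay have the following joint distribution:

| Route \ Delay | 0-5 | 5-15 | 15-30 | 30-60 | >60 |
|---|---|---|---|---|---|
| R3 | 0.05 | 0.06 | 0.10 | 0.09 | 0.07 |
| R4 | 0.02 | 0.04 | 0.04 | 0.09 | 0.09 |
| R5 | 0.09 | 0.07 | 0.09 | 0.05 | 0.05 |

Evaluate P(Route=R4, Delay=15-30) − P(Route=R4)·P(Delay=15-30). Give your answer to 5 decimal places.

-0.02440

P(Route=R4) = 0.02 + 0.04 + 0.04 + 0.09 + 0.09 = 0.28.
P(Delay=15-30) = 0.10 + 0.04 + 0.09 = 0.23.
P(Route=R4, Delay=15-30) − P(Route=R4)P(Delay=15-30) = 0.04 − 0.28×0.23 = -0.02440.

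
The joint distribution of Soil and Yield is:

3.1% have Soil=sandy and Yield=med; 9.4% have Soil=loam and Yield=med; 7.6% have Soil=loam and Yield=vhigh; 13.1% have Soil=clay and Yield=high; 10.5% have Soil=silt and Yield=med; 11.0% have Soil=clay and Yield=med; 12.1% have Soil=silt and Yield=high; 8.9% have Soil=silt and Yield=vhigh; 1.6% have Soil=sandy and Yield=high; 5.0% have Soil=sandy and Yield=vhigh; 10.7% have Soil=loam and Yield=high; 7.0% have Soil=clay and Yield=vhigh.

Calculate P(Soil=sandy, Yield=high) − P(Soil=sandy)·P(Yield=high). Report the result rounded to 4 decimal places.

-0.0204

P(Soil=sandy) = 0.031 + 0.016 + 0.050 = 0.097.
P(Yield=high) = 0.016 + 0.107 + 0.131 + 0.121 = 0.375.
P(Soil=sandy, Yield=high) − P(Soil=sandy)P(Yield=high) = 0.016 − 0.097×0.375 = -0.0204.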